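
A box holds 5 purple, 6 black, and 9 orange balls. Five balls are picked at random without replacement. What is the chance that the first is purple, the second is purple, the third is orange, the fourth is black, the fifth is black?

15/5168

Multiply the conditional probability of each draw in order, without replacement, so each draw removes one from its color and from the total.
P = (5/20) · (4/19) · (9/18) · (6/17) · (5/16) = 15/5168 ≈ 0.0029.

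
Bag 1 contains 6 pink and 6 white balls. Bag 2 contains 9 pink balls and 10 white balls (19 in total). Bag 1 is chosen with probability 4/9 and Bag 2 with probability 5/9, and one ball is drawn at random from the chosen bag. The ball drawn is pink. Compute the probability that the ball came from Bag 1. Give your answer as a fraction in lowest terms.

38/83

P(pink | Bag 1) = 1/2; P(pink | Bag 2) = 9/19.
P(pink) = 4/9·1/2 + 5/9·9/19 = 83/171.
By Bayes' rule, P(Bag 1 | pink) = 2/9 / 83/171 = 38/83 ≈ 0.4578.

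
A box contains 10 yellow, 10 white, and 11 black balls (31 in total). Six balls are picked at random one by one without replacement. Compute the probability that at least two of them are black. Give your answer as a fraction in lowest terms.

Sum the hypergeometric tail for j = 2,…,6 black balls.
Favorable = C(11,2)·C(20,4) + C(11,3)·C(20,3) + C(11,4)·C(20,2) + C(11,5)·C(20,1) + C(11,6)·C(20,0) = 526977; total = C(31,6) = 736281.
P = 526977/736281 = 58553/81809 ≈ 0.7157.

58553/81809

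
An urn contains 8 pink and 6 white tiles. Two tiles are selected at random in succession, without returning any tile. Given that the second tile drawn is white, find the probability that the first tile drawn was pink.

P(first=pink and the second tile drawn is white) = (8/14)·(6/13) = 24/91.
P(the second tile drawn is white) = Σ over first color = 24/91 + 15/91 = 3/7.
By Bayes, P(first=pink | the second tile drawn is white) = 24/91 / 3/7 = 8/13 ≈ 0.6154.

8/13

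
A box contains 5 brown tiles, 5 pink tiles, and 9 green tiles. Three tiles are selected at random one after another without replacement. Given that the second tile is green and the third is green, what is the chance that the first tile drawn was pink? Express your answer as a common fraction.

5/17

P(first=pink and the second tile is green and the third is green) = (5/19)·(9/18)·(8/17) = 20/323.
P(E) = Σ over first color = 20/323 + 20/323 + 28/323 = 4/19.
By Bayes, P(first=pink | E) = 20/323 / 4/19 = 5/17 ≈ 0.2941.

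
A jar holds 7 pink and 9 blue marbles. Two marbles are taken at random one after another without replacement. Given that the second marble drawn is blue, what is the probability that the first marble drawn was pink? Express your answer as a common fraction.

7/15

P(first=pink and the second marble drawn is blue) = (7/16)·(9/15) = 21/80.
P(the second marble drawn is blue) = Σ over first color = 21/80 + 3/10 = 9/16.
By Bayes, P(first=pink | the second marble drawn is blue) = 21/80 / 9/16 = 7/15 ≈ 0.4667.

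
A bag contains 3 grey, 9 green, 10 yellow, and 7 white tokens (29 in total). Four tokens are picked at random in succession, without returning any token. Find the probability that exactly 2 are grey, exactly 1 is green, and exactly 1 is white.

Unordered draws without replacement: count favorable combinations over C(29,4).
Favorable = C(3,2) · C(9,1) · C(10,0) · C(7,1) = 189; total = C(29,4) = 23751.
P = 189/23751 = 3/377 ≈ 0.0080.

3/377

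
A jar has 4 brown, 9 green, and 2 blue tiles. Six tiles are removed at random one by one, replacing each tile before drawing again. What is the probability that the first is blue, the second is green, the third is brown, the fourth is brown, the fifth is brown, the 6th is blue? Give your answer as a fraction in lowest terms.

Multiply the conditional probability of each draw in order, with replacement (the composition resets each draw).
P = (2/15) · (9/15) · (4/15) · (4/15) · (4/15) · (2/15) = 256/1265625 ≈ 0.0002.

256/1265625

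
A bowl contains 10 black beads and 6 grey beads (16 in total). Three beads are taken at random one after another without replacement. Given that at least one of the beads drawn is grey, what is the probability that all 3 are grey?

P(all 3 grey) = C(6,3)/C(16,3) = 1/28; P(at least one grey) = 1 − C(10,3)/C(16,3) = 11/14.
Since 'all 3 grey' ⊆ 'at least one grey', P(all 3 | at least one) = 1/28 / 11/14 = 1/22 ≈ 0.0455.

1/22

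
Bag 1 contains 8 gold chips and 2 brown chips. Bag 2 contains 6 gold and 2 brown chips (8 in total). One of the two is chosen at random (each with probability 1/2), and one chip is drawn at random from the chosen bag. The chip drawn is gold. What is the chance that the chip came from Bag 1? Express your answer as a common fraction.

P(gold | Bag 1) = 4/5; P(gold | Bag 2) = 3/4.
P(gold) = 1/2·4/5 + 1/2·3/4 = 31/40.
By Bayes' rule, P(Bag 1 | gold) = 2/5 / 31/40 = 16/31 ≈ 0.5161.

16/31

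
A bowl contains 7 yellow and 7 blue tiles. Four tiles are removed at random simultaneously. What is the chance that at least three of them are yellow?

40/143

Sum the hypergeometric tail for j = 3,…,4 yellow tiles.
Favorable = C(7,3)·C(7,1) + C(7,4)·C(7,0) = 280; total = C(14,4) = 1001.
P = 280/1001 = 40/143 ≈ 0.2797.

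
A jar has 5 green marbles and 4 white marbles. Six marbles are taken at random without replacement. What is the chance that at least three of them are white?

Sum the hypergeometric tail for j = 3,…,4 white marbles.
Favorable = C(4,3)·C(5,3) + C(4,4)·C(5,2) = 50; total = C(9,6) = 84.
P = 50/84 = 25/42 ≈ 0.5952.

25/42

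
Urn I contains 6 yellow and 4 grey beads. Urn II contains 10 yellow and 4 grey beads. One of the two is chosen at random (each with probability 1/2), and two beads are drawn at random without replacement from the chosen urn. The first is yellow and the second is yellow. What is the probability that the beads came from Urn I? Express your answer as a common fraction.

P(E | Urn I) = 1/3; P(E | Urn II) = 45/91.
P(E) = 1/2·1/3 + 1/2·45/91 = 113/273.
By Bayes' rule, P(Urn I | E) = 1/6 / 113/273 = 91/226 ≈ 0.4027.

91/226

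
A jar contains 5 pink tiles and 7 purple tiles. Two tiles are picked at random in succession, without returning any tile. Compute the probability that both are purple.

Multiply the conditional probability of each draw in order, without replacement, so each draw removes one from its color and from the total.
P = (7/12) · (6/11) = 7/22 ≈ 0.3182.

7/22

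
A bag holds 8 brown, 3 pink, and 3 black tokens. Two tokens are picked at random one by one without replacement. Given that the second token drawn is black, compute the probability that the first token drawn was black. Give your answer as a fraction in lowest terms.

2/13

P(first=black and the second token drawn is black) = (3/14)·(2/13) = 3/91.
P(the second token drawn is black) = Σ over first color = 12/91 + 9/182 + 3/91 = 3/14.
By Bayes, P(first=black | the second token drawn is black) = 3/91 / 3/14 = 2/13 ≈ 0.1538.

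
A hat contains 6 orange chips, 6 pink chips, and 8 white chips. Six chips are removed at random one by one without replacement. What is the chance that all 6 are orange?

Unordered draws without replacement: count favorable combinations over C(20,6).
Favorable = C(6,6) · C(6,0) · C(8,0) = 1; total = C(20,6) = 38760.
P = 1/38760 = 1/38760 ≈ 0.0000.

1/38760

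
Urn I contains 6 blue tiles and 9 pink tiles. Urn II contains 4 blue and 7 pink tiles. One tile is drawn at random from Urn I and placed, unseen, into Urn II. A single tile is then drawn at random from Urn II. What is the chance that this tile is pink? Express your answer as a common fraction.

Condition on how many of the transferred tiles are pink (from Urn I: 9 pink of 15; then Urn II has 12 total).
  0 pink: C(9,0)C(6,1)/C(15,1) = 2/5; then P = 7/12
  1 pink: C(9,1)C(6,0)/C(15,1) = 3/5; then P = 8/12
P(pink from Urn II) = 19/30 ≈ 0.6333.

19/30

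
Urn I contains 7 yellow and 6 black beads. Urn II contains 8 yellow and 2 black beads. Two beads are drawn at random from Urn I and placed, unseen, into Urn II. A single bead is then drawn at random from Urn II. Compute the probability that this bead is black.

Condition on how many of the transferred beads are black (from Urn I: 6 black of 13; then Urn II has 12 total).
  0 black: C(6,0)C(7,2)/C(13,2) = 7/26; then P = 2/12
  1 black: C(6,1)C(7,1)/C(13,2) = 7/13; then P = 3/12
  2 black: C(6,2)C(7,0)/C(13,2) = 5/26; then P = 4/12
P(black from Urn II) = 19/78 ≈ 0.2436.

19/78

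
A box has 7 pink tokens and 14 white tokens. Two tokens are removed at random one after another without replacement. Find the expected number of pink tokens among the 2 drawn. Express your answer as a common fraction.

2/3

By linearity of expectation, E[X] = Σ P(draw i is pink); by symmetry each draw (even without replacement) has P(pink) = 7/21.
E[X] = 2 · 7/21 = 2/3 ≈ 0.6667.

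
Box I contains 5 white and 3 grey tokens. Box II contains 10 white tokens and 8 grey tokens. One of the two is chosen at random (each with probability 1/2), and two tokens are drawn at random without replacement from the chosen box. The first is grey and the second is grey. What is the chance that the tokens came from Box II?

P(E | Box I) = 3/28; P(E | Box II) = 28/153.
P(E) = 1/2·3/28 + 1/2·28/153 = 1243/8568.
By Bayes' rule, P(Box II | E) = 14/153 / 1243/8568 = 784/1243 ≈ 0.6307.

784/1243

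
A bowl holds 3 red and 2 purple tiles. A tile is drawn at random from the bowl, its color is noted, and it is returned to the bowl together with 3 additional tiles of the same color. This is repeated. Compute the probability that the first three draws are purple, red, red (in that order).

9/110

Track the composition after each reinforcement of +3.
P = (2/5) · (3/8) · (6/11) = 9/110 ≈ 0.0818.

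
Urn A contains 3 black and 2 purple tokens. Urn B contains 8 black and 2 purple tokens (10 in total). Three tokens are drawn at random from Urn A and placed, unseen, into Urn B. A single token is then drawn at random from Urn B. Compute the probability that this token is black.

49/65

Condition on how many of the transferred tokens are black (from Urn A: 3 black of 5; then Urn B has 13 total).
  1 black: C(3,1)C(2,2)/C(5,3) = 3/10; then P = 9/13
  2 black: C(3,2)C(2,1)/C(5,3) = 3/5; then P = 10/13
  3 black: C(3,3)C(2,0)/C(5,3) = 1/10; then P = 11/13
P(black from Urn B) = 49/65 ≈ 0.7538.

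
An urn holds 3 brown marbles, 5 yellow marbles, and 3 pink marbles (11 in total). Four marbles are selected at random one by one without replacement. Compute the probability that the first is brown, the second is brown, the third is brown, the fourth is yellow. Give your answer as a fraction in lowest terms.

1/264

Multiply the conditional probability of each draw in order, without replacement, so each draw removes one from its color and from the total.
P = (3/11) · (2/10) · (1/9) · (5/8) = 1/264 ≈ 0.0038.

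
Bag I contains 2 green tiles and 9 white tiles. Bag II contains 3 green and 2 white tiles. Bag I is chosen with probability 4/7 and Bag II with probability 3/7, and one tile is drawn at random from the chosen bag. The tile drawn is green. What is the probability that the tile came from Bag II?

P(green | Bag I) = 2/11; P(green | Bag II) = 3/5.
P(green) = 4/7·2/11 + 3/7·3/5 = 139/385.
By Bayes' rule, P(Bag II | green) = 9/35 / 139/385 = 99/139 ≈ 0.7122.

99/139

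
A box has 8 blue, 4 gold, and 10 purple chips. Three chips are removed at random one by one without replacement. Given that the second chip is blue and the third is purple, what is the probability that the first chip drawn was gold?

1/5

P(first=gold and the second chip is blue and the third is purple) = (4/22)·(8/21)·(10/20) = 8/231.
P(E) = Σ over first color = 2/33 + 8/231 + 6/77 = 40/231.
By Bayes, P(first=gold | E) = 8/231 / 40/231 = 1/5 ≈ 0.2000.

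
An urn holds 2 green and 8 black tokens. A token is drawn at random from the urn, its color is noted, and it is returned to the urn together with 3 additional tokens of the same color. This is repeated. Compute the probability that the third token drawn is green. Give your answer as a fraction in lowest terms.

1/5

Sum over the four possibilities for the first two draws (green/not-green each), tracking how the green count and total change by +3 per draw.
P(third is green) = 1/5 ≈ 0.2000. (In a Pólya urn every draw has the same marginal probability 2/10.)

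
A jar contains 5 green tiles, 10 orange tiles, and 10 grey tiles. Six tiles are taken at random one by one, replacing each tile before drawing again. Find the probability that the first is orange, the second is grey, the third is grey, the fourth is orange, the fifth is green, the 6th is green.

16/15625

Multiply the conditional probability of each draw in order, with replacement (the composition resets each draw).
P = (10/25) · (10/25) · (10/25) · (10/25) · (5/25) · (5/25) = 16/15625 ≈ 0.0010.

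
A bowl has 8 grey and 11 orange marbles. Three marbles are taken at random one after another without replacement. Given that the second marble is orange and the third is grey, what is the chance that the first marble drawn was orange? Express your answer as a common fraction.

P(first=orange and the second marble is orange and the third is grey) = (11/19)·(10/18)·(8/17) = 440/2907.
P(E) = Σ over first color = 308/2907 + 440/2907 = 44/171.
By Bayes, P(first=orange | E) = 440/2907 / 44/171 = 10/17 ≈ 0.5882.

10/17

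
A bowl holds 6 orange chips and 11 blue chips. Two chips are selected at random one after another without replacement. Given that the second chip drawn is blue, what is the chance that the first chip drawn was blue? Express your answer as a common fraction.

P(first=blue and the second chip drawn is blue) = (11/17)·(10/16) = 55/136.
P(the second chip drawn is blue) = Σ over first color = 33/136 + 55/136 = 11/17.
By Bayes, P(first=blue | the second chip drawn is blue) = 55/136 / 11/17 = 5/8 ≈ 0.6250.

5/8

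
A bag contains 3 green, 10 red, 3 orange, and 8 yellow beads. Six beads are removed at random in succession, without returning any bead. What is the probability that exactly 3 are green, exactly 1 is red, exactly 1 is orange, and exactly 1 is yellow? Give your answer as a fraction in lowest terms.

Unordered draws without replacement: count favorable combinations over C(24,6).
Favorable = C(3,3) · C(10,1) · C(3,1) · C(8,1) = 240; total = C(24,6) = 134596.
P = 240/134596 = 60/33649 ≈ 0.0018.

60/33649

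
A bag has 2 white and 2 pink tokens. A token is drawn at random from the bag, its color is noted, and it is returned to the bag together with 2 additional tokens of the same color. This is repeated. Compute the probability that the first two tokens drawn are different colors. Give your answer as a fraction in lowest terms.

Either pink then white, or white then pink; after the first draw the total is 6.
P = (2/4)·(2/6) + (2/4)·(2/6) = 1/3 ≈ 0.3333.

1/3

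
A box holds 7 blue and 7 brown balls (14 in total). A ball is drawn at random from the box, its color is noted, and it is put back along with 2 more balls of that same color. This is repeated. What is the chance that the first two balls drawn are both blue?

After a blue draw the box holds 9 blue out of 16.
P = (7/14)·(9/16) = 9/32 ≈ 0.2812.

9/32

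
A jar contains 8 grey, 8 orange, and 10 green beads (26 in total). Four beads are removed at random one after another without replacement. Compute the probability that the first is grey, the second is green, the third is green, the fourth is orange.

Multiply the conditional probability of each draw in order, without replacement, so each draw removes one from its color and from the total.
P = (8/26) · (10/25) · (9/24) · (8/23) = 24/1495 ≈ 0.0161.

24/1495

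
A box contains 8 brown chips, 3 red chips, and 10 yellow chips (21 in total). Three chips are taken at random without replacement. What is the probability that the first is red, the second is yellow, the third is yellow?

Multiply the conditional probability of each draw in order, without replacement, so each draw removes one from its color and from the total.
P = (3/21) · (10/20) · (9/19) = 9/266 ≈ 0.0338.

9/266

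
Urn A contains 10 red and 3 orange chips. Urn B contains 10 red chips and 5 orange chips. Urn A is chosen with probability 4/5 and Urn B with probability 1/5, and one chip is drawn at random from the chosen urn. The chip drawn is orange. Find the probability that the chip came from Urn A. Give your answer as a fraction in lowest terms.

P(orange | Urn A) = 3/13; P(orange | Urn B) = 1/3.
P(orange) = 4/5·3/13 + 1/5·1/3 = 49/195.
By Bayes' rule, P(Urn A | orange) = 12/65 / 49/195 = 36/49 ≈ 0.7347.

36/49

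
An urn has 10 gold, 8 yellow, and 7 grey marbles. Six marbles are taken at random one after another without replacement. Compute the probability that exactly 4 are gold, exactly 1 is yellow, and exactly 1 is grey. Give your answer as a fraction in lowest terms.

Unordered draws without replacement: count favorable combinations over C(25,6).
Favorable = C(10,4) · C(8,1) · C(7,1) = 11760; total = C(25,6) = 177100.
P = 11760/177100 = 84/1265 ≈ 0.0664.

84/1265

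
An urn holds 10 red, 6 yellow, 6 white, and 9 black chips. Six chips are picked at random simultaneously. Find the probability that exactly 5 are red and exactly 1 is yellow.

24/11687

Unordered draws without replacement: count favorable combinations over C(31,6).
Favorable = C(10,5) · C(6,1) · C(6,0) · C(9,0) = 1512; total = C(31,6) = 736281.
P = 1512/736281 = 24/11687 ≈ 0.0021.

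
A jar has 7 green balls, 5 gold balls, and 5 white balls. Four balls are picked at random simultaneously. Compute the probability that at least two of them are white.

157/476

Sum the hypergeometric tail for j = 2,…,4 white balls.
Favorable = C(5,2)·C(12,2) + C(5,3)·C(12,1) + C(5,4)·C(12,0) = 785; total = C(17,4) = 2380.
P = 785/2380 = 157/476 ≈ 0.3298.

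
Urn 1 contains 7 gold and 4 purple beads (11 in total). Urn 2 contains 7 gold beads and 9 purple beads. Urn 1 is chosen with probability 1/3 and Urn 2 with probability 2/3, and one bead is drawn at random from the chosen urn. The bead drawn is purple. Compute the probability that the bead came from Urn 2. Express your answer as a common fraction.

99/131

P(purple | Urn 1) = 4/11; P(purple | Urn 2) = 9/16.
P(purple) = 1/3·4/11 + 2/3·9/16 = 131/264.
By Bayes' rule, P(Urn 2 | purple) = 3/8 / 131/264 = 99/131 ≈ 0.7557.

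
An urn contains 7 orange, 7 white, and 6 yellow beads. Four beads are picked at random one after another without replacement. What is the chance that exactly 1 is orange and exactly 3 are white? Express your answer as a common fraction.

Unordered draws without replacement: count favorable combinations over C(20,4).
Favorable = C(7,1) · C(7,3) · C(6,0) = 245; total = C(20,4) = 4845.
P = 245/4845 = 49/969 ≈ 0.0506.

49/969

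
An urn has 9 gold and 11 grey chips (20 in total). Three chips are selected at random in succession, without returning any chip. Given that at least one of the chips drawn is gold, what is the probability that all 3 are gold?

P(all 3 gold) = C(9,3)/C(20,3) = 7/95; P(at least one gold) = 1 − C(11,3)/C(20,3) = 65/76.
Since 'all 3 gold' ⊆ 'at least one gold', P(all 3 | at least one) = 7/95 / 65/76 = 28/325 ≈ 0.0862.

28/325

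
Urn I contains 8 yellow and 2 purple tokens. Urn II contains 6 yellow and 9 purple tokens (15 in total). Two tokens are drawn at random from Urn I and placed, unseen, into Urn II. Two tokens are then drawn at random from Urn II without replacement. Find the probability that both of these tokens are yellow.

Condition on how many of the transferred tokens are yellow (from Urn I: 8 yellow of 10; then Urn II has 17 total).
  0 yellow: C(8,0)C(2,2)/C(10,2) = 1/45; then P = C(6,2)/C(17,2) = 15/136
  1 yellow: C(8,1)C(2,1)/C(10,2) = 16/45; then P = C(7,2)/C(17,2) = 21/136
  2 yellow: C(8,2)C(2,0)/C(10,2) = 28/45; then P = C(8,2)/C(17,2) = 7/34
P(both yellow) = 227/1224 ≈ 0.1855.

227/1224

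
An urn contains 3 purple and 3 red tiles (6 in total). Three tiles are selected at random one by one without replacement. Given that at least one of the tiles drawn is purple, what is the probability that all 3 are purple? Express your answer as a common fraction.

1/19

P(all 3 purple) = C(3,3)/C(6,3) = 1/20; P(at least one purple) = 1 − C(3,3)/C(6,3) = 19/20.
Since 'all 3 purple' ⊆ 'at least one purple', P(all 3 | at least one) = 1/20 / 19/20 = 1/19 ≈ 0.0526.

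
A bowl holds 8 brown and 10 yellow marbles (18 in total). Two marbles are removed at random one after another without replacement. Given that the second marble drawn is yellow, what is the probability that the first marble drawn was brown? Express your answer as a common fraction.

8/17

P(first=brown and the second marble drawn is yellow) = (8/18)·(10/17) = 40/153.
P(the second marble drawn is yellow) = Σ over first color = 40/153 + 5/17 = 5/9.
By Bayes, P(first=brown | the second marble drawn is yellow) = 40/153 / 5/9 = 8/17 ≈ 0.4706.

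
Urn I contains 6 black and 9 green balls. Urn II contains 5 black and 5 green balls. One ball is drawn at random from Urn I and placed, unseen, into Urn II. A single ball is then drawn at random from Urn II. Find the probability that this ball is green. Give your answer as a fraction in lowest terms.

Condition on how many of the transferred balls are green (from Urn I: 9 green of 15; then Urn II has 11 total).
  0 green: C(9,0)C(6,1)/C(15,1) = 2/5; then P = 5/11
  1 green: C(9,1)C(6,0)/C(15,1) = 3/5; then P = 6/11
P(green from Urn II) = 28/55 ≈ 0.5091.

28/55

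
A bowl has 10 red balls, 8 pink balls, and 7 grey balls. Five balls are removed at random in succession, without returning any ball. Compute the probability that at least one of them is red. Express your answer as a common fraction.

217/230

Use the complement: P(at least one red) = 1 − P(no red).
P(none) = C(15,5)/C(25,5) = 3003/53130.
So P = 1 − 3003/53130 = 217/230 ≈ 0.9435.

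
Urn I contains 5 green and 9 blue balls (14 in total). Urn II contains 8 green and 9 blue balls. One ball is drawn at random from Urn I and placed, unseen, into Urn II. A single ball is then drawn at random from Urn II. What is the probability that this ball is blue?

15/28

Condition on how many of the transferred balls are blue (from Urn I: 9 blue of 14; then Urn II has 18 total).
  0 blue: C(9,0)C(5,1)/C(14,1) = 5/14; then P = 9/18
  1 blue: C(9,1)C(5,0)/C(14,1) = 9/14; then P = 10/18
P(blue from Urn II) = 15/28 ≈ 0.5357.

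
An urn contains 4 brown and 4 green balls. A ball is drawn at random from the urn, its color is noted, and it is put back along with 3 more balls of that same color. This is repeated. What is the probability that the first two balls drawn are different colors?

4/11

Either green then brown, or brown then green; after the first draw the total is 11.
P = (4/8)·(4/11) + (4/8)·(4/11) = 4/11 ≈ 0.3636.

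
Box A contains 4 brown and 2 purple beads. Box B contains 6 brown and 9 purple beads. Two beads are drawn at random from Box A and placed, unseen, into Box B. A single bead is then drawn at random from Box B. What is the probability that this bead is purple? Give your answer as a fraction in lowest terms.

29/51

Condition on how many of the transferred beads are purple (from Box A: 2 purple of 6; then Box B has 17 total).
  0 purple: C(2,0)C(4,2)/C(6,2) = 2/5; then P = 9/17
  1 purple: C(2,1)C(4,1)/C(6,2) = 8/15; then P = 10/17
  2 purple: C(2,2)C(4,0)/C(6,2) = 1/15; then P = 11/17
P(purple from Box B) = 29/51 ≈ 0.5686.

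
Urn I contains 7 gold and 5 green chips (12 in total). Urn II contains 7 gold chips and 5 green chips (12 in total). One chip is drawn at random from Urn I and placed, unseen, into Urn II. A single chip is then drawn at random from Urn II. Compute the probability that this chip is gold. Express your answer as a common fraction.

Condition on how many of the transferred chips are gold (from Urn I: 7 gold of 12; then Urn II has 13 total).
  0 gold: C(7,0)C(5,1)/C(12,1) = 5/12; then P = 7/13
  1 gold: C(7,1)C(5,0)/C(12,1) = 7/12; then P = 8/13
P(gold from Urn II) = 7/12 ≈ 0.5833.

7/12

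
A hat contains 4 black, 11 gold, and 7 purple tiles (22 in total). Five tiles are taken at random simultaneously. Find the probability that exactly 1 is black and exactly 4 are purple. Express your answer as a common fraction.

Unordered draws without replacement: count favorable combinations over C(22,5).
Favorable = C(4,1) · C(11,0) · C(7,4) = 140; total = C(22,5) = 26334.
P = 140/26334 = 10/1881 ≈ 0.0053.

10/1881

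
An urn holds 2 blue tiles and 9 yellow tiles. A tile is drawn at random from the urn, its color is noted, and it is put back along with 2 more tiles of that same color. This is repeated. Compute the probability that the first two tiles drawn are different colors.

Either yellow then blue, or blue then yellow; after the first draw the total is 13.
P = (9/11)·(2/13) + (2/11)·(9/13) = 36/143 ≈ 0.2517.

36/143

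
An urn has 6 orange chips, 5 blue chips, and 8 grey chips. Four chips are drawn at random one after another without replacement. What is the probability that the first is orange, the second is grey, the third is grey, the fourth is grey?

Multiply the conditional probability of each draw in order, without replacement, so each draw removes one from its color and from the total.
P = (6/19) · (8/18) · (7/17) · (6/16) = 7/323 ≈ 0.0217.

7/323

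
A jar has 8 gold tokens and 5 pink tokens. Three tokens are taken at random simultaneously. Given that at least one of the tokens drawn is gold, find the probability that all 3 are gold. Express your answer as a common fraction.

14/69

P(all 3 gold) = C(8,3)/C(13,3) = 28/143; P(at least one gold) = 1 − C(5,3)/C(13,3) = 138/143.
Since 'all 3 gold' ⊆ 'at least one gold', P(all 3 | at least one) = 28/143 / 138/143 = 14/69 ≈ 0.2029.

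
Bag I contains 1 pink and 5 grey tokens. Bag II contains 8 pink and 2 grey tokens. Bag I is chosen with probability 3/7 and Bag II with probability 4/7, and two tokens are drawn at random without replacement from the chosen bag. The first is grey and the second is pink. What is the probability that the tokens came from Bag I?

45/109

P(E | Bag I) = 1/6; P(E | Bag II) = 8/45.
P(E) = 3/7·1/6 + 4/7·8/45 = 109/630.
By Bayes' rule, P(Bag I | E) = 1/14 / 109/630 = 45/109 ≈ 0.4128.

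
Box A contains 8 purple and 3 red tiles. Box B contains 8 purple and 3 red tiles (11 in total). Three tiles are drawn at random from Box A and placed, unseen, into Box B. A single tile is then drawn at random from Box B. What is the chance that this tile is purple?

8/11

Condition on how many of the transferred tiles are purple (from Box A: 8 purple of 11; then Box B has 14 total).
  0 purple: C(8,0)C(3,3)/C(11,3) = 1/165; then P = 8/14
  1 purple: C(8,1)C(3,2)/C(11,3) = 8/55; then P = 9/14
  2 purple: C(8,2)C(3,1)/C(11,3) = 28/55; then P = 10/14
  3 purple: C(8,3)C(3,0)/C(11,3) = 56/165; then P = 11/14
P(purple from Box B) = 8/11 ≈ 0.7273.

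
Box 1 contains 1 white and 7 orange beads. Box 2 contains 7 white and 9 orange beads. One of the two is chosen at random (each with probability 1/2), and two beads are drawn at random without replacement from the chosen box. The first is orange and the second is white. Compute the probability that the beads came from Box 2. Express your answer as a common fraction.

21/31

P(E | Box 1) = 1/8; P(E | Box 2) = 21/80.
P(E) = 1/2·1/8 + 1/2·21/80 = 31/160.
By Bayes' rule, P(Box 2 | E) = 21/160 / 31/160 = 21/31 ≈ 0.6774.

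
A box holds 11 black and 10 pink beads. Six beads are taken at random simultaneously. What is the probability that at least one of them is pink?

Use the complement: P(at least one pink) = 1 − P(no pink).
P(none) = C(11,6)/C(21,6) = 462/54264.
So P = 1 − 462/54264 = 1281/1292 ≈ 0.9915.

1281/1292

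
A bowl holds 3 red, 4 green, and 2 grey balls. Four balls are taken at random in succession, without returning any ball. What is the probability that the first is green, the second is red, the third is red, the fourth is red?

Multiply the conditional probability of each draw in order, without replacement, so each draw removes one from its color and from the total.
P = (4/9) · (3/8) · (2/7) · (1/6) = 1/126 ≈ 0.0079.

1/126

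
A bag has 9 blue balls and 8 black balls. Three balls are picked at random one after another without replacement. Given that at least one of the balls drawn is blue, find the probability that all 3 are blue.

7/52

P(all 3 blue) = C(9,3)/C(17,3) = 21/170; P(at least one blue) = 1 − C(8,3)/C(17,3) = 78/85.
Since 'all 3 blue' ⊆ 'at least one blue', P(all 3 | at least one) = 21/170 / 78/85 = 7/52 ≈ 0.1346.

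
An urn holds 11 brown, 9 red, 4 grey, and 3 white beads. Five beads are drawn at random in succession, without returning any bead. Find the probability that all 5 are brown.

Unordered draws without replacement: count favorable combinations over C(27,5).
Favorable = C(11,5) · C(9,0) · C(4,0) · C(3,0) = 462; total = C(27,5) = 80730.
P = 462/80730 = 77/13455 ≈ 0.0057.

77/13455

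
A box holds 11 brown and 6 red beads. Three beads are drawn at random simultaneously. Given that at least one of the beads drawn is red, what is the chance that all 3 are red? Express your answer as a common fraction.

4/103

P(all 3 red) = C(6,3)/C(17,3) = 1/34; P(at least one red) = 1 − C(11,3)/C(17,3) = 103/136.
Since 'all 3 red' ⊆ 'at least one red', P(all 3 | at least one) = 1/34 / 103/136 = 4/103 ≈ 0.0388.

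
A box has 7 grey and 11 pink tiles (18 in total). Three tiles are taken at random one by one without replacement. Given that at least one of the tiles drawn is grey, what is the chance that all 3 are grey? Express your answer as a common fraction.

P(all 3 grey) = C(7,3)/C(18,3) = 35/816; P(at least one grey) = 1 − C(11,3)/C(18,3) = 217/272.
Since 'all 3 grey' ⊆ 'at least one grey', P(all 3 | at least one) = 35/816 / 217/272 = 5/93 ≈ 0.0538.

5/93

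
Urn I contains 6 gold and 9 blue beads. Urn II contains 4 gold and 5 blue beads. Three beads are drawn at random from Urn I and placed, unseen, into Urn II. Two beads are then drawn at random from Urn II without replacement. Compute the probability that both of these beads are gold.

131/770

Condition on how many of the transferred beads are gold (from Urn I: 6 gold of 15; then Urn II has 12 total).
  0 gold: C(6,0)C(9,3)/C(15,3) = 12/65; then P = C(4,2)/C(12,2) = 1/11
  1 gold: C(6,1)C(9,2)/C(15,3) = 216/455; then P = C(5,2)/C(12,2) = 5/33
  2 gold: C(6,2)C(9,1)/C(15,3) = 27/91; then P = C(6,2)/C(12,2) = 5/22
  3 gold: C(6,3)C(9,0)/C(15,3) = 4/91; then P = C(7,2)/C(12,2) = 7/22
P(both gold) = 131/770 ≈ 0.1701.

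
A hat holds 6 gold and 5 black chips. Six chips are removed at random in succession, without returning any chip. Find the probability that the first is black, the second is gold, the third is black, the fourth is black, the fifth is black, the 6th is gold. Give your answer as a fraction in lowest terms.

5/462

Multiply the conditional probability of each draw in order, without replacement, so each draw removes one from its color and from the total.
P = (5/11) · (6/10) · (4/9) · (3/8) · (2/7) · (5/6) = 5/462 ≈ 0.0108.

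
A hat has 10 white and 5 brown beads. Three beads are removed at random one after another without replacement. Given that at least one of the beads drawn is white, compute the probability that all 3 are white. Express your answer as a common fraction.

24/89

P(all 3 white) = C(10,3)/C(15,3) = 24/91; P(at least one white) = 1 − C(5,3)/C(15,3) = 89/91.
Since 'all 3 white' ⊆ 'at least one white', P(all 3 | at least one) = 24/91 / 89/91 = 24/89 ≈ 0.2697.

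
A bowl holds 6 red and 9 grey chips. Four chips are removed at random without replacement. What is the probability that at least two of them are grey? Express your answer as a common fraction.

Sum the hypergeometric tail for j = 2,…,4 grey chips.
Favorable = C(9,2)·C(6,2) + C(9,3)·C(6,1) + C(9,4)·C(6,0) = 1170; total = C(15,4) = 1365.
P = 1170/1365 = 6/7 ≈ 0.8571.

6/7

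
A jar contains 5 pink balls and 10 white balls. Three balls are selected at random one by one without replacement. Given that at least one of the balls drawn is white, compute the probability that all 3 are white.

24/89

P(all 3 white) = C(10,3)/C(15,3) = 24/91; P(at least one white) = 1 − C(5,3)/C(15,3) = 89/91.
Since 'all 3 white' ⊆ 'at least one white', P(all 3 | at least one) = 24/91 / 89/91 = 24/89 ≈ 0.2697.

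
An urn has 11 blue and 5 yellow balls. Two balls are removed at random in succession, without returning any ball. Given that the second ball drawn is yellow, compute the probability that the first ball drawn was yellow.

4/15

P(first=yellow and the second ball drawn is yellow) = (5/16)·(4/15) = 1/12.
P(the second ball drawn is yellow) = Σ over first color = 11/48 + 1/12 = 5/16.
By Bayes, P(first=yellow | the second ball drawn is yellow) = 1/12 / 5/16 = 4/15 ≈ 0.2667.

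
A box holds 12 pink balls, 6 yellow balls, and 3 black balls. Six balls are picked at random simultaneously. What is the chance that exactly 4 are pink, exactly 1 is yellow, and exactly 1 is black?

Unordered draws without replacement: count favorable combinations over C(21,6).
Favorable = C(12,4) · C(6,1) · C(3,1) = 8910; total = C(21,6) = 54264.
P = 8910/54264 = 1485/9044 ≈ 0.1642.

1485/9044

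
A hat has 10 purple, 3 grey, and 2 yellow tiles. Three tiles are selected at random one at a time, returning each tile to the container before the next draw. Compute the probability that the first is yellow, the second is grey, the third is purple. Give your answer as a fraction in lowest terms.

Multiply the conditional probability of each draw in order, with replacement (the composition resets each draw).
P = (2/15) · (3/15) · (10/15) = 4/225 ≈ 0.0178.

4/225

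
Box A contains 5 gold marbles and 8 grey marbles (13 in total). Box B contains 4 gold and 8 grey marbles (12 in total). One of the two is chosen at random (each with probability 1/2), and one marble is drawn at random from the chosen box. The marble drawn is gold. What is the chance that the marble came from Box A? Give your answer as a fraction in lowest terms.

P(gold | Box A) = 5/13; P(gold | Box B) = 1/3.
P(gold) = 1/2·5/13 + 1/2·1/3 = 14/39.
By Bayes' rule, P(Box A | gold) = 5/26 / 14/39 = 15/28 ≈ 0.5357.

15/28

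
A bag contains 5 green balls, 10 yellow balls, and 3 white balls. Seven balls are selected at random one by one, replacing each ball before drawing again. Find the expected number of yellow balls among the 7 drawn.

By linearity of expectation, E[X] = Σ P(draw i is yellow); each independent draw has P(yellow) = 10/18.
E[X] = 7 · 10/18 = 35/9 ≈ 3.8889.

35/9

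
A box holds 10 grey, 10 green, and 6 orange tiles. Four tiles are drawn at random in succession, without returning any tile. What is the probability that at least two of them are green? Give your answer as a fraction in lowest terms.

753/1495

Sum the hypergeometric tail for j = 2,…,4 green tiles.
Favorable = C(10,2)·C(16,2) + C(10,3)·C(16,1) + C(10,4)·C(16,0) = 7530; total = C(26,4) = 14950.
P = 7530/14950 = 753/1495 ≈ 0.5037.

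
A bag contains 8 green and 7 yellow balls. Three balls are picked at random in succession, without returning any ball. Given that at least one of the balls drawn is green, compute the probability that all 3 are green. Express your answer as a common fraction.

2/15

P(all 3 green) = C(8,3)/C(15,3) = 8/65; P(at least one green) = 1 − C(7,3)/C(15,3) = 12/13.
Since 'all 3 green' ⊆ 'at least one green', P(all 3 | at least one) = 8/65 / 12/13 = 2/15 ≈ 0.1333.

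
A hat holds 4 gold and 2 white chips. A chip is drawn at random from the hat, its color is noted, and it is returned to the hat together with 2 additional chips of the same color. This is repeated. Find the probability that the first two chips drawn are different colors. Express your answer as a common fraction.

Either white then gold, or gold then white; after the first draw the total is 8.
P = (2/6)·(4/8) + (4/6)·(2/8) = 1/3 ≈ 0.3333.

1/3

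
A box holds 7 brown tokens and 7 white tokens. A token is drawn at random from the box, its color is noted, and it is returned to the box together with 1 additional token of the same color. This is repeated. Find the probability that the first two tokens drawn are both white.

After a white draw the box holds 8 white out of 15.
P = (7/14)·(8/15) = 4/15 ≈ 0.2667.

4/15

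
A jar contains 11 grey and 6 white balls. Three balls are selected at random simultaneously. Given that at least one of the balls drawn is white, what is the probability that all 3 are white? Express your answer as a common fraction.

P(all 3 white) = C(6,3)/C(17,3) = 1/34; P(at least one white) = 1 − C(11,3)/C(17,3) = 103/136.
Since 'all 3 white' ⊆ 'at least one white', P(all 3 | at least one) = 1/34 / 103/136 = 4/103 ≈ 0.0388.

4/103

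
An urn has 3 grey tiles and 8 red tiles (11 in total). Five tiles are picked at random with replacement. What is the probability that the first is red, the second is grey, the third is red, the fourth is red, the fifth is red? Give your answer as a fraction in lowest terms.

12288/161051

Multiply the conditional probability of each draw in order, with replacement (the composition resets each draw).
P = (8/11) · (3/11) · (8/11) · (8/11) · (8/11) = 12288/161051 ≈ 0.0763.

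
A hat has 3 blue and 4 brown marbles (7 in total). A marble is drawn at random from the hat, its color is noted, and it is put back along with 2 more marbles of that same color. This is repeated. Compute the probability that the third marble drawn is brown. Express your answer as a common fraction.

Sum over the four possibilities for the first two draws (brown/not-brown each), tracking how the brown count and total change by +2 per draw.
P(third is brown) = 4/7 ≈ 0.5714. (In a Pólya urn every draw has the same marginal probability 4/7.)

4/7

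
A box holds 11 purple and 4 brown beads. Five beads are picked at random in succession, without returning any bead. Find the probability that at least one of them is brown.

Use the complement: P(at least one brown) = 1 − P(no brown).
P(none) = C(11,5)/C(15,5) = 462/3003.
So P = 1 − 462/3003 = 11/13 ≈ 0.8462.

11/13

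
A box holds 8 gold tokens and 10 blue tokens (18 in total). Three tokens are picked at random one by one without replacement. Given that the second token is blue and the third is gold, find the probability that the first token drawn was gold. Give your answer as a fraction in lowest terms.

7/16

P(first=gold and the second token is blue and the third is gold) = (8/18)·(10/17)·(7/16) = 35/306.
P(E) = Σ over first color = 35/306 + 5/34 = 40/153.
By Bayes, P(first=gold | E) = 35/306 / 40/153 = 7/16 ≈ 0.4375.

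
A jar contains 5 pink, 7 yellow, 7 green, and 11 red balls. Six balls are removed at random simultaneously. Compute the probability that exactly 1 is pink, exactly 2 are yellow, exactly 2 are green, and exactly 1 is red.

Unordered draws without replacement: count favorable combinations over C(30,6).
Favorable = C(5,1) · C(7,2) · C(7,2) · C(11,1) = 24255; total = C(30,6) = 593775.
P = 24255/593775 = 77/1885 ≈ 0.0408.

77/1885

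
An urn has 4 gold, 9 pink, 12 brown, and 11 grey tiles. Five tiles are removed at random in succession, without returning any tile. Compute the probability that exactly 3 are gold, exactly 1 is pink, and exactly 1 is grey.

1/952

Unordered draws without replacement: count favorable combinations over C(36,5).
Favorable = C(4,3) · C(9,1) · C(12,0) · C(11,1) = 396; total = C(36,5) = 376992.
P = 396/376992 = 1/952 ≈ 0.0011.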